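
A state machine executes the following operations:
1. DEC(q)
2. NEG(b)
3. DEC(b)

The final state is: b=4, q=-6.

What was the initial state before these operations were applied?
b=-5, q=-5

Working backwards:
Final state: b=4, q=-6
Before step 3 (DEC(b)): b=5, q=-6
Before step 2 (NEG(b)): b=-5, q=-6
Before step 1 (DEC(q)): b=-5, q=-5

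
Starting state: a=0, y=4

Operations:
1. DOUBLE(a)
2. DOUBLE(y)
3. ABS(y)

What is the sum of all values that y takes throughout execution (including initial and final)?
24

Values of y at each step:
Initial: y = 4
After step 1: y = 4
After step 2: y = 8
After step 3: y = 8
Sum = 4 + 4 + 8 + 8 = 24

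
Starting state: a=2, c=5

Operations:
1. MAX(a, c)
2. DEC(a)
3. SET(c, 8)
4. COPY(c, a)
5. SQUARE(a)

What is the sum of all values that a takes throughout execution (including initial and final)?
35

Values of a at each step:
Initial: a = 2
After step 1: a = 5
After step 2: a = 4
After step 3: a = 4
After step 4: a = 4
After step 5: a = 16
Sum = 2 + 5 + 4 + 4 + 4 + 16 = 35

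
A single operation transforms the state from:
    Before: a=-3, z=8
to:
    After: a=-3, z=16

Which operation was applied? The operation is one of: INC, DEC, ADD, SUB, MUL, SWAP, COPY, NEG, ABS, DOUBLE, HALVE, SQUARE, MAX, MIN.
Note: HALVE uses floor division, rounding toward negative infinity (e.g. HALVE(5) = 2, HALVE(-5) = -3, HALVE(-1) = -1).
DOUBLE(z)

Analyzing the change:
Before: a=-3, z=8
After: a=-3, z=16
Variable z changed from 8 to 16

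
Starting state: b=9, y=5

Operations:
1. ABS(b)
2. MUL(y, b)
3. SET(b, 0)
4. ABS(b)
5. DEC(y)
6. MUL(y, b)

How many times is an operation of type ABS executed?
2

Counting ABS operations:
Step 1: ABS(b) ← ABS
Step 4: ABS(b) ← ABS
Total: 2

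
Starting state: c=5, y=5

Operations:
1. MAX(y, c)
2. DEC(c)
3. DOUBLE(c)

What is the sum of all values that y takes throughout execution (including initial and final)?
20

Values of y at each step:
Initial: y = 5
After step 1: y = 5
After step 2: y = 5
After step 3: y = 5
Sum = 5 + 5 + 5 + 5 = 20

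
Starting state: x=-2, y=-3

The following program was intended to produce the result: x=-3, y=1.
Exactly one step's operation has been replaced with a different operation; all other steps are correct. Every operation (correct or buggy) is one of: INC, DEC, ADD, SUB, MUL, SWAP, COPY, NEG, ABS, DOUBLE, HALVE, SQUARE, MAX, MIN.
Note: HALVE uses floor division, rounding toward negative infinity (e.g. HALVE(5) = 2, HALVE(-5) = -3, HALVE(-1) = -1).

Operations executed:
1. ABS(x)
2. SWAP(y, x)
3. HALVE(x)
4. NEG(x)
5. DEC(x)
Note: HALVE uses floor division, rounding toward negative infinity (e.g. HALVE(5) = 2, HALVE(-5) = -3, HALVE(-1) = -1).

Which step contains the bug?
Step 4

Trace with buggy code:
Initial: x=-2, y=-3
After step 1: x=2, y=-3
After step 2: x=-3, y=2
After step 3: x=-2, y=2
After step 4: x=2, y=2
After step 5: x=1, y=2
Actual final x=1, y=2 ≠ expected x=-3, y=1.
Step 4 is the only position where a single-operation replacement can produce the expected result.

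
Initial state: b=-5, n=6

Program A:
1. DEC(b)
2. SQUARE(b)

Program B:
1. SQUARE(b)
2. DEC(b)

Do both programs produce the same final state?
No

Program A final state: b=36, n=6
Program B final state: b=24, n=6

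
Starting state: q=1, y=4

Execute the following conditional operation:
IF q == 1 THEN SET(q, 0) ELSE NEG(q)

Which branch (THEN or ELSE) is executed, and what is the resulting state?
Branch: THEN, Final state: q=0, y=4

Evaluating condition: q == 1
q = 1
Condition is True, so THEN branch executes
After SET(q, 0): q=0, y=4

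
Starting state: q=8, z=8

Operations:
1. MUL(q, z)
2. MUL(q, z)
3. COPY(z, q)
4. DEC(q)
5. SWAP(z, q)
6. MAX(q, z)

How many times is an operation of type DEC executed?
1

Counting DEC operations:
Step 4: DEC(q) ← DEC
Total: 1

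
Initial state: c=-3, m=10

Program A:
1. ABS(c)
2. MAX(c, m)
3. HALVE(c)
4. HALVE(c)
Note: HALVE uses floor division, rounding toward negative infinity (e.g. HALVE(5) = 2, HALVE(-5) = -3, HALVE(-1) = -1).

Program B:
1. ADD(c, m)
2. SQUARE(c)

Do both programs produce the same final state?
No

Program A final state: c=2, m=10
Program B final state: c=49, m=10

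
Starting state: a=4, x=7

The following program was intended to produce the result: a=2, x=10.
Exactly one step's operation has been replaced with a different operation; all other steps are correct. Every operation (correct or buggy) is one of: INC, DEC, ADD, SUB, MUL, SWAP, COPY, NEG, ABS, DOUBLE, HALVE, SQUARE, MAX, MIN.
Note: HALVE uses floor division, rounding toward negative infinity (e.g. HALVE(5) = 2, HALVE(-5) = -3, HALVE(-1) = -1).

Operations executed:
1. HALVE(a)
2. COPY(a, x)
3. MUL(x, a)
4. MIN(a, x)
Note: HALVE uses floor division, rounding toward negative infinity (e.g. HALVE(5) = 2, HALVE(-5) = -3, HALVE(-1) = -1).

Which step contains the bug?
Step 2

Trace with buggy code:
Initial: a=4, x=7
After step 1: a=2, x=7
After step 2: a=7, x=7
After step 3: a=7, x=49
After step 4: a=7, x=49
Actual final a=7, x=49 ≠ expected a=2, x=10.
Step 2 is the only position where a single-operation replacement can produce the expected result.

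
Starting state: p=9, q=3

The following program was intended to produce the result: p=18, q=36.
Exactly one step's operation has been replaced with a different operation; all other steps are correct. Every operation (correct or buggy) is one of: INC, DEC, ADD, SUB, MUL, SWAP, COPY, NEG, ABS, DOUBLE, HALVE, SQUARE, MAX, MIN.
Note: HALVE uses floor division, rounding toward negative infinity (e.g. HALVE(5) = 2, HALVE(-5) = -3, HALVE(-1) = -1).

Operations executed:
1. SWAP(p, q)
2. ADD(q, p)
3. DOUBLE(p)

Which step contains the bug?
Step 1

Trace with buggy code:
Initial: p=9, q=3
After step 1: p=3, q=9
After step 2: p=3, q=12
After step 3: p=6, q=12
Actual final p=6, q=12 ≠ expected p=18, q=36.
Step 1 is the only position where a single-operation replacement can produce the expected result.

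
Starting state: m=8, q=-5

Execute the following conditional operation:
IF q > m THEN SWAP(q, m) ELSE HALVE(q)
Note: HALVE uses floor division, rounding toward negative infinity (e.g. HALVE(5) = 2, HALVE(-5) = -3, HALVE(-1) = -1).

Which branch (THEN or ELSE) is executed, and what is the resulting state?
Branch: ELSE, Final state: m=8, q=-3

Evaluating condition: q > m
q = -5, m = 8
Condition is False, so ELSE branch executes
After HALVE(q): m=8, q=-3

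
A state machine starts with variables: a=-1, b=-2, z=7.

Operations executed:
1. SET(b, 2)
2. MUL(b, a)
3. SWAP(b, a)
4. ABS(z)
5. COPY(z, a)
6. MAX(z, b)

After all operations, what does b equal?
b = -1

Tracing execution:
Step 1: SET(b, 2) → b = 2
Step 2: MUL(b, a) → b = -2
Step 3: SWAP(b, a) → b = -1
Step 4: ABS(z) → b = -1
Step 5: COPY(z, a) → b = -1
Step 6: MAX(z, b) → b = -1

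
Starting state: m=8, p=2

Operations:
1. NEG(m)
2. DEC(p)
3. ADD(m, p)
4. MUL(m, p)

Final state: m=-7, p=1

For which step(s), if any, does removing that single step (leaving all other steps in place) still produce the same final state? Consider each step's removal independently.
Step(s) 4

Testing removal of each single step:
Without step 1: final = m=9, p=1 (different)
Without step 2: final = m=-12, p=2 (different)
Without step 3: final = m=-8, p=1 (different)
Without step 4: final = m=-7, p=1 (same)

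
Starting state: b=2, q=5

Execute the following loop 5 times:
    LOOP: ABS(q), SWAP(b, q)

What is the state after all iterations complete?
b=5, q=2

Iteration trace:
Start: b=2, q=5
After iteration 1: b=5, q=2
After iteration 2: b=2, q=5
After iteration 3: b=5, q=2
After iteration 4: b=2, q=5
After iteration 5: b=5, q=2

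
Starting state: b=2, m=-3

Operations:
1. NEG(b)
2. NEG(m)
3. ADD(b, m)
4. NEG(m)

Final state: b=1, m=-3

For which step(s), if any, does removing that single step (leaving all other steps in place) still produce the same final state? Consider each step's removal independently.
None - removing any single step changes the final result

Testing removal of each single step:
Without step 1: final = b=5, m=-3 (different)
Without step 2: final = b=-5, m=3 (different)
Without step 3: final = b=-2, m=-3 (different)
Without step 4: final = b=1, m=3 (different)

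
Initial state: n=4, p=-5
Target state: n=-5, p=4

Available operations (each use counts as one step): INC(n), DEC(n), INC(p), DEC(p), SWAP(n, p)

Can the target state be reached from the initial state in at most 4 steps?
Yes

Path (1 step): SWAP(n, p)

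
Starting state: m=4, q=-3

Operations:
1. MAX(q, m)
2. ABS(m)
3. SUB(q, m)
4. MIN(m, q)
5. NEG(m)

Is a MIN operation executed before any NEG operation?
Yes

First MIN: step 4
First NEG: step 5
Since 4 < 5, MIN comes first.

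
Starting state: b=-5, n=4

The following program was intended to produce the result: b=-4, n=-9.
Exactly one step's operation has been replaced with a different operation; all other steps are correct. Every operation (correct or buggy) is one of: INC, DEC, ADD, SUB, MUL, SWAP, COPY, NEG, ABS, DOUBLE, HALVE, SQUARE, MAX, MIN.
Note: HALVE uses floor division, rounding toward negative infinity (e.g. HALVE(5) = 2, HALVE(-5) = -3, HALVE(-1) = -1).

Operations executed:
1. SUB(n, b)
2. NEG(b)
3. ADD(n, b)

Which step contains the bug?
Step 1

Trace with buggy code:
Initial: b=-5, n=4
After step 1: b=-5, n=9
After step 2: b=5, n=9
After step 3: b=5, n=14
Actual final b=5, n=14 ≠ expected b=-4, n=-9.
Step 1 is the only position where a single-operation replacement can produce the expected result.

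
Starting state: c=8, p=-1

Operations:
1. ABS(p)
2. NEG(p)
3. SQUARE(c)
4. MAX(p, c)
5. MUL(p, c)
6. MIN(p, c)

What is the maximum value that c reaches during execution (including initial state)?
64

Values of c at each step:
Initial: c = 8
After step 1: c = 8
After step 2: c = 8
After step 3: c = 64 ← maximum
After step 4: c = 64
After step 5: c = 64
After step 6: c = 64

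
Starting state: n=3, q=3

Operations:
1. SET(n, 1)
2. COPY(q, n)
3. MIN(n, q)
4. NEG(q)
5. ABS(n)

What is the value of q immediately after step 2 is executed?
q = 1

Tracing q through execution:
Initial: q = 3
After step 1 (SET(n, 1)): q = 3
After step 2 (COPY(q, n)): q = 1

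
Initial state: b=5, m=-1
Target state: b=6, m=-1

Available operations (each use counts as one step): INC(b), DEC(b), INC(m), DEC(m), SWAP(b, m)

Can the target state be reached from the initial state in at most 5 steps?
Yes

Path (1 step): INC(b)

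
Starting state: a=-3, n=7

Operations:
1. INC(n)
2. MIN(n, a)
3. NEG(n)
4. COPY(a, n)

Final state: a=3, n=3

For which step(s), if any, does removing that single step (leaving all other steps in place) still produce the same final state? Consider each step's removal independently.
Step(s) 1

Testing removal of each single step:
Without step 1: final = a=3, n=3 (same)
Without step 2: final = a=-8, n=-8 (different)
Without step 3: final = a=-3, n=-3 (different)
Without step 4: final = a=-3, n=3 (different)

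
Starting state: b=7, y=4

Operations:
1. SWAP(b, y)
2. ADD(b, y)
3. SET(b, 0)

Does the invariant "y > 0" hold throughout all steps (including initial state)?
Yes

The invariant holds at every step.

State at each step:
Initial: b=7, y=4
After step 1: b=4, y=7
After step 2: b=11, y=7
After step 3: b=0, y=7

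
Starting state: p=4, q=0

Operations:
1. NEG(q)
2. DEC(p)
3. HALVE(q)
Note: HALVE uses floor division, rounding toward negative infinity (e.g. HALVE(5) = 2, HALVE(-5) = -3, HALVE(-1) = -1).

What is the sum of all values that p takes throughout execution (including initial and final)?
14

Values of p at each step:
Initial: p = 4
After step 1: p = 4
After step 2: p = 3
After step 3: p = 3
Sum = 4 + 4 + 3 + 3 = 14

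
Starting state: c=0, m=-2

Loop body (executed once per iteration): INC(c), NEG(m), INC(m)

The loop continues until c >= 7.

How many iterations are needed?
7

Tracing iterations:
Initial: c=0, m=-2
After iteration 1: c=1, m=3
After iteration 2: c=2, m=-2
After iteration 3: c=3, m=3
After iteration 4: c=4, m=-2
After iteration 5: c=5, m=3
After iteration 6: c=6, m=-2
After iteration 7: c=7, m=3
c >= 7 now holds, so the loop exits after 7 iterations.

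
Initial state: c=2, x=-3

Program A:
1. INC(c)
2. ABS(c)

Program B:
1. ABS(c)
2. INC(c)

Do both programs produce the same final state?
Yes

Program A final state: c=3, x=-3
Program B final state: c=3, x=-3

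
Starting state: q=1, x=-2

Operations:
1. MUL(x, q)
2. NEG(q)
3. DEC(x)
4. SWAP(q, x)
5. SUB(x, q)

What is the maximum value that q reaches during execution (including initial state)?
1

Values of q at each step:
Initial: q = 1 ← maximum
After step 1: q = 1
After step 2: q = -1
After step 3: q = -1
After step 4: q = -3
After step 5: q = -3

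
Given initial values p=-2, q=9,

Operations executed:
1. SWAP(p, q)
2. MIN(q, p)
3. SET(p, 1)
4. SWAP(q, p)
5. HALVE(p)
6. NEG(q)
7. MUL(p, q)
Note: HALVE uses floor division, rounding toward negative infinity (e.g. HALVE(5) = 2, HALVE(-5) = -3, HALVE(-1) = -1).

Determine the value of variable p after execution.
p = 1

Tracing execution:
Step 1: SWAP(p, q) → p = 9
Step 2: MIN(q, p) → p = 9
Step 3: SET(p, 1) → p = 1
Step 4: SWAP(q, p) → p = -2
Step 5: HALVE(p) → p = -1
Step 6: NEG(q) → p = -1
Step 7: MUL(p, q) → p = 1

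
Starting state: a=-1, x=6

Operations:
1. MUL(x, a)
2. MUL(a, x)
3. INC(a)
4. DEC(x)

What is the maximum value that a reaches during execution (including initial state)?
7

Values of a at each step:
Initial: a = -1
After step 1: a = -1
After step 2: a = 6
After step 3: a = 7 ← maximum
After step 4: a = 7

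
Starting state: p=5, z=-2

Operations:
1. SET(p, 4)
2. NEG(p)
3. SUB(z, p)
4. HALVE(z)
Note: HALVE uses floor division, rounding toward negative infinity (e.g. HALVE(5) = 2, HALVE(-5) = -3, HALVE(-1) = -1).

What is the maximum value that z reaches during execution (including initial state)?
2

Values of z at each step:
Initial: z = -2
After step 1: z = -2
After step 2: z = -2
After step 3: z = 2 ← maximum
After step 4: z = 1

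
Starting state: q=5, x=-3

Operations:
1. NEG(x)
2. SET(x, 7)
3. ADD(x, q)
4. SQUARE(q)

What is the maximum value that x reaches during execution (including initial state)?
12

Values of x at each step:
Initial: x = -3
After step 1: x = 3
After step 2: x = 7
After step 3: x = 12 ← maximum
After step 4: x = 12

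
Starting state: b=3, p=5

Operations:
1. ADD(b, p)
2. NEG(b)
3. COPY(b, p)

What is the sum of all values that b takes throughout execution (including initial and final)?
8

Values of b at each step:
Initial: b = 3
After step 1: b = 8
After step 2: b = -8
After step 3: b = 5
Sum = 3 + 8 + -8 + 5 = 8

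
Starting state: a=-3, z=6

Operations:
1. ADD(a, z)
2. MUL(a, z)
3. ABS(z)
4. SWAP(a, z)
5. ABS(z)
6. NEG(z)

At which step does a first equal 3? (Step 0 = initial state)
Step 1

Tracing a:
Initial: a = -3
After step 1: a = 3 ← first occurrence
After step 2: a = 18
After step 3: a = 18
After step 4: a = 6
After step 5: a = 6
After step 6: a = 6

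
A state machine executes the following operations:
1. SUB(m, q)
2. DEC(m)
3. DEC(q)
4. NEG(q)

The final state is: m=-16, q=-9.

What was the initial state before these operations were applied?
m=-5, q=10

Working backwards:
Final state: m=-16, q=-9
Before step 4 (NEG(q)): m=-16, q=9
Before step 3 (DEC(q)): m=-16, q=10
Before step 2 (DEC(m)): m=-15, q=10
Before step 1 (SUB(m, q)): m=-5, q=10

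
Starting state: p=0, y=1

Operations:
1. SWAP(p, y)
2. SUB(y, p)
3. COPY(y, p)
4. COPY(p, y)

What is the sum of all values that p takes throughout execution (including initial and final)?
4

Values of p at each step:
Initial: p = 0
After step 1: p = 1
After step 2: p = 1
After step 3: p = 1
After step 4: p = 1
Sum = 0 + 1 + 1 + 1 + 1 = 4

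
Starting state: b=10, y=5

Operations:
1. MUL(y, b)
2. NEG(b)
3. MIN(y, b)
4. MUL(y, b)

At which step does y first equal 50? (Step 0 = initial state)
Step 1

Tracing y:
Initial: y = 5
After step 1: y = 50 ← first occurrence
After step 2: y = 50
After step 3: y = -10
After step 4: y = 100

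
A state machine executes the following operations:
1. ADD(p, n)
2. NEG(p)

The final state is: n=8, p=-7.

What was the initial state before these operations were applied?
n=8, p=-1

Working backwards:
Final state: n=8, p=-7
Before step 2 (NEG(p)): n=8, p=7
Before step 1 (ADD(p, n)): n=8, p=-1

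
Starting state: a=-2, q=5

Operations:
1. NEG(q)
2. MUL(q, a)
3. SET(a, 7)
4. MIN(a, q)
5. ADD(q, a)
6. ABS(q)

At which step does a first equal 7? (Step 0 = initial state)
Step 3

Tracing a:
Initial: a = -2
After step 1: a = -2
After step 2: a = -2
After step 3: a = 7 ← first occurrence
After step 4: a = 7
After step 5: a = 7
After step 6: a = 7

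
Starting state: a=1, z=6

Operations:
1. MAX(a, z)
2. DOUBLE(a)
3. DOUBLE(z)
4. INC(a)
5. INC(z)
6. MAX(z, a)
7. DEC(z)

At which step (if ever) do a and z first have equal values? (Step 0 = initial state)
Step 1

a and z first become equal after step 1.

Comparing values at each step:
Initial: a=1, z=6
After step 1: a=6, z=6 ← equal!
After step 2: a=12, z=6
After step 3: a=12, z=12 ← equal!
After step 4: a=13, z=12
After step 5: a=13, z=13 ← equal!
After step 6: a=13, z=13 ← equal!
After step 7: a=13, z=12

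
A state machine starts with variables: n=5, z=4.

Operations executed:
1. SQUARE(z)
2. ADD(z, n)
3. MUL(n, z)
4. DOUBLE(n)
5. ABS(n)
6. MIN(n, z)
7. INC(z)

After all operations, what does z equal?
z = 22

Tracing execution:
Step 1: SQUARE(z) → z = 16
Step 2: ADD(z, n) → z = 21
Step 3: MUL(n, z) → z = 21
Step 4: DOUBLE(n) → z = 21
Step 5: ABS(n) → z = 21
Step 6: MIN(n, z) → z = 21
Step 7: INC(z) → z = 22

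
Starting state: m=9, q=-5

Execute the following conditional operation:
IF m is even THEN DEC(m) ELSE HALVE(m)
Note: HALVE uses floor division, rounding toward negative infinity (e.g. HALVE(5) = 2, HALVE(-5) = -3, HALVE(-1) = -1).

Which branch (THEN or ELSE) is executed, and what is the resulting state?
Branch: ELSE, Final state: m=4, q=-5

Evaluating condition: m is even
Condition is False, so ELSE branch executes
After HALVE(m): m=4, q=-5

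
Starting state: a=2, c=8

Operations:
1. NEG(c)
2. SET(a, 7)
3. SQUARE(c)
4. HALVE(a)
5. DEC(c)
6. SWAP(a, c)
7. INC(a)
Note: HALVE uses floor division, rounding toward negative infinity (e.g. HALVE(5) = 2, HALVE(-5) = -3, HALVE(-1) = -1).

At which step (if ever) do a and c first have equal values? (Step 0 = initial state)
Never

a and c never become equal during execution.

Comparing values at each step:
Initial: a=2, c=8
After step 1: a=2, c=-8
After step 2: a=7, c=-8
After step 3: a=7, c=64
After step 4: a=3, c=64
After step 5: a=3, c=63
After step 6: a=63, c=3
After step 7: a=64, c=3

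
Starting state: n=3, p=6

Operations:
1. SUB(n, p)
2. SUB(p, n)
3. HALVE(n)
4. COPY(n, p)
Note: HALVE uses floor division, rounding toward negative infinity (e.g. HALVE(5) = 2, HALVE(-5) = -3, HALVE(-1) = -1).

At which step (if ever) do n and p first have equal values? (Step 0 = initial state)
Step 4

n and p first become equal after step 4.

Comparing values at each step:
Initial: n=3, p=6
After step 1: n=-3, p=6
After step 2: n=-3, p=9
After step 3: n=-2, p=9
After step 4: n=9, p=9 ← equal!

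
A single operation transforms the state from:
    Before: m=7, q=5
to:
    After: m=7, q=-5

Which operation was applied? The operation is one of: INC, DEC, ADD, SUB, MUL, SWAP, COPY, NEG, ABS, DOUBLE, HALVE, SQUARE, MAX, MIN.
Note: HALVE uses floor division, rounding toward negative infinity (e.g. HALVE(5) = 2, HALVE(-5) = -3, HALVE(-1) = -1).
NEG(q)

Analyzing the change:
Before: m=7, q=5
After: m=7, q=-5
Variable q changed from 5 to -5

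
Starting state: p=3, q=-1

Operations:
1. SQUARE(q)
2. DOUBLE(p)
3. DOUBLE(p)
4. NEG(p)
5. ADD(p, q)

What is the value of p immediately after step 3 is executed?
p = 12

Tracing p through execution:
Initial: p = 3
After step 1 (SQUARE(q)): p = 3
After step 2 (DOUBLE(p)): p = 6
After step 3 (DOUBLE(p)): p = 12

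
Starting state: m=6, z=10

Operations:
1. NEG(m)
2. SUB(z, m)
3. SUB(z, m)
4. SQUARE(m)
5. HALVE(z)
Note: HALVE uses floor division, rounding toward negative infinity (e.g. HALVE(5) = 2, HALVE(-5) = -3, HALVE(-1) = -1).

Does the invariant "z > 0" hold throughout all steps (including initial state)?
Yes

The invariant holds at every step.

State at each step:
Initial: m=6, z=10
After step 1: m=-6, z=10
After step 2: m=-6, z=16
After step 3: m=-6, z=22
After step 4: m=36, z=22
After step 5: m=36, z=11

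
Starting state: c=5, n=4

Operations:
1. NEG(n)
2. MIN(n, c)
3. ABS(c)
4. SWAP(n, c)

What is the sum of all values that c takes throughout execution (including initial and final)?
16

Values of c at each step:
Initial: c = 5
After step 1: c = 5
After step 2: c = 5
After step 3: c = 5
After step 4: c = -4
Sum = 5 + 5 + 5 + 5 + -4 = 16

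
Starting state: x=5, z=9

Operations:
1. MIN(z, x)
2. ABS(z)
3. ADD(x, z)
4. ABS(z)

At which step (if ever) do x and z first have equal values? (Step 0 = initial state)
Step 1

x and z first become equal after step 1.

Comparing values at each step:
Initial: x=5, z=9
After step 1: x=5, z=5 ← equal!
After step 2: x=5, z=5 ← equal!
After step 3: x=10, z=5
After step 4: x=10, z=5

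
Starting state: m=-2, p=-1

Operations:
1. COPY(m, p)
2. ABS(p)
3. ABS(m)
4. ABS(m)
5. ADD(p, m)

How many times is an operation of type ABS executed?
3

Counting ABS operations:
Step 2: ABS(p) ← ABS
Step 3: ABS(m) ← ABS
Step 4: ABS(m) ← ABS
Total: 3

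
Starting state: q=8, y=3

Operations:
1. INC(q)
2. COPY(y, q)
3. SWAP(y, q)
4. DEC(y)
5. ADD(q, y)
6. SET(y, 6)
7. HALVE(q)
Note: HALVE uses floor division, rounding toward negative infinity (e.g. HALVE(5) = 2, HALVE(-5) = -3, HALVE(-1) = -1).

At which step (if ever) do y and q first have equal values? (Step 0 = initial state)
Step 2

y and q first become equal after step 2.

Comparing values at each step:
Initial: y=3, q=8
After step 1: y=3, q=9
After step 2: y=9, q=9 ← equal!
After step 3: y=9, q=9 ← equal!
After step 4: y=8, q=9
After step 5: y=8, q=17
After step 6: y=6, q=17
After step 7: y=6, q=8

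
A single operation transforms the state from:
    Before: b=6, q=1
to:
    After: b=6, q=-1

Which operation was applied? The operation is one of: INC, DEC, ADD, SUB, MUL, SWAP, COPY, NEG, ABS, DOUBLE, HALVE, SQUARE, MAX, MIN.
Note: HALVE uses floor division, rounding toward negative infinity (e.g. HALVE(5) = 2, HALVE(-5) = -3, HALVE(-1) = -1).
NEG(q)

Analyzing the change:
Before: b=6, q=1
After: b=6, q=-1
Variable q changed from 1 to -1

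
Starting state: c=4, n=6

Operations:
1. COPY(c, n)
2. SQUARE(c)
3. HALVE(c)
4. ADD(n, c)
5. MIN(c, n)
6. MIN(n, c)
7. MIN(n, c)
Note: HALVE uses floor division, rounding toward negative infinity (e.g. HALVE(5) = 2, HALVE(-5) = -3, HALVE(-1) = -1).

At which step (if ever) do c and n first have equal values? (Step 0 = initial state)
Step 1

c and n first become equal after step 1.

Comparing values at each step:
Initial: c=4, n=6
After step 1: c=6, n=6 ← equal!
After step 2: c=36, n=6
After step 3: c=18, n=6
After step 4: c=18, n=24
After step 5: c=18, n=24
After step 6: c=18, n=18 ← equal!
After step 7: c=18, n=18 ← equal!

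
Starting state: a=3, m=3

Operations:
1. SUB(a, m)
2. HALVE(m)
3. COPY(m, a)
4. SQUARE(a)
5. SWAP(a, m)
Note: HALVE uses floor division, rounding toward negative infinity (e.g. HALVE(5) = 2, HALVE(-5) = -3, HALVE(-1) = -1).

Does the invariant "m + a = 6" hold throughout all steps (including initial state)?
No, violated after step 1

The invariant is violated after step 1.

State at each step:
Initial: a=3, m=3
After step 1: a=0, m=3
After step 2: a=0, m=1
After step 3: a=0, m=0
After step 4: a=0, m=0
After step 5: a=0, m=0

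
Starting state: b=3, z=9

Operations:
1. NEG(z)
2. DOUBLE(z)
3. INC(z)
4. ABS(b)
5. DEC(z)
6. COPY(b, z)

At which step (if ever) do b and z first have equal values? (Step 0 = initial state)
Step 6

b and z first become equal after step 6.

Comparing values at each step:
Initial: b=3, z=9
After step 1: b=3, z=-9
After step 2: b=3, z=-18
After step 3: b=3, z=-17
After step 4: b=3, z=-17
After step 5: b=3, z=-18
After step 6: b=-18, z=-18 ← equal!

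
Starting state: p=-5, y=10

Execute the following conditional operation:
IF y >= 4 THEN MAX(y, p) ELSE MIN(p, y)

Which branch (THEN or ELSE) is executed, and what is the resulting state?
Branch: THEN, Final state: p=-5, y=10

Evaluating condition: y >= 4
y = 10
Condition is True, so THEN branch executes
After MAX(y, p): p=-5, y=10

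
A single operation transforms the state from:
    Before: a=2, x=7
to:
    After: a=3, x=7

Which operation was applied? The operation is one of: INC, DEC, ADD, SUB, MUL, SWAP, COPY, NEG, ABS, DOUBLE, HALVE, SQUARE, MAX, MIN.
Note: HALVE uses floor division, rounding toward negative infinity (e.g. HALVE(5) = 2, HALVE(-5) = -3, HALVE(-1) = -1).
INC(a)

Analyzing the change:
Before: a=2, x=7
After: a=3, x=7
Variable a changed from 2 to 3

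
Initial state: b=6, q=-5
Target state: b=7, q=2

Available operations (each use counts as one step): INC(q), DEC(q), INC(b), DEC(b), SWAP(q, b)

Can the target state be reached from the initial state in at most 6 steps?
No

The target state cannot be reached within 6 steps.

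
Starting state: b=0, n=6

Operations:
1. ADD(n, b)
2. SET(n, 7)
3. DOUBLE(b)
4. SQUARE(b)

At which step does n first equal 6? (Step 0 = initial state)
Step 0

Tracing n:
Initial: n = 6 ← first occurrence
After step 1: n = 6
After step 2: n = 7
After step 3: n = 7
After step 4: n = 7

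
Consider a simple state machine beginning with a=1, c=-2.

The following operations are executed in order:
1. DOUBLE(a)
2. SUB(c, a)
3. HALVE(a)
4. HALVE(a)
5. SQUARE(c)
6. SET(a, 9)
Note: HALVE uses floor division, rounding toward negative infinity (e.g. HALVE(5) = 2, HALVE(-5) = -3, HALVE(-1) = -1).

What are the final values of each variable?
{a: 9, c: 16}

Step-by-step execution:
Initial: a=1, c=-2
After step 1 (DOUBLE(a)): a=2, c=-2
After step 2 (SUB(c, a)): a=2, c=-4
After step 3 (HALVE(a)): a=1, c=-4
After step 4 (HALVE(a)): a=0, c=-4
After step 5 (SQUARE(c)): a=0, c=16
After step 6 (SET(a, 9)): a=9, c=16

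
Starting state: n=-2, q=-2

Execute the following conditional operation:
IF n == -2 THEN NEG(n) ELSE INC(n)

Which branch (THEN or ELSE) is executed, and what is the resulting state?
Branch: THEN, Final state: n=2, q=-2

Evaluating condition: n == -2
n = -2
Condition is True, so THEN branch executes
After NEG(n): n=2, q=-2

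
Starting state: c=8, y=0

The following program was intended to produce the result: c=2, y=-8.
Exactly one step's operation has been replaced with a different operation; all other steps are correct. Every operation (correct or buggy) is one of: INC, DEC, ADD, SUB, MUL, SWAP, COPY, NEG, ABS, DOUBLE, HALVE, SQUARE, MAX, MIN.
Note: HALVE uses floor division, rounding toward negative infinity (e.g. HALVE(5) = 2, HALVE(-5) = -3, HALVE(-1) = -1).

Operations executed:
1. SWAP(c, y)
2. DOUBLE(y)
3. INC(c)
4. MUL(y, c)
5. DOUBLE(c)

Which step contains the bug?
Step 2

Trace with buggy code:
Initial: c=8, y=0
After step 1: c=0, y=8
After step 2: c=0, y=16
After step 3: c=1, y=16
After step 4: c=1, y=16
After step 5: c=2, y=16
Actual final c=2, y=16 ≠ expected c=2, y=-8.
Step 2 is the only position where a single-operation replacement can produce the expected result.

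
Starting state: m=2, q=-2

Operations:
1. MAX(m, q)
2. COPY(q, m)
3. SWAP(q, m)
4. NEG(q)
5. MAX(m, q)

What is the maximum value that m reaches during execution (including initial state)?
2

Values of m at each step:
Initial: m = 2 ← maximum
After step 1: m = 2
After step 2: m = 2
After step 3: m = 2
After step 4: m = 2
After step 5: m = 2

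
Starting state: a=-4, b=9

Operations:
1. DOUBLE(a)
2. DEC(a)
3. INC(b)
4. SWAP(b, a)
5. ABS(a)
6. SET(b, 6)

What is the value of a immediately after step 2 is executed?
a = -9

Tracing a through execution:
Initial: a = -4
After step 1 (DOUBLE(a)): a = -8
After step 2 (DEC(a)): a = -9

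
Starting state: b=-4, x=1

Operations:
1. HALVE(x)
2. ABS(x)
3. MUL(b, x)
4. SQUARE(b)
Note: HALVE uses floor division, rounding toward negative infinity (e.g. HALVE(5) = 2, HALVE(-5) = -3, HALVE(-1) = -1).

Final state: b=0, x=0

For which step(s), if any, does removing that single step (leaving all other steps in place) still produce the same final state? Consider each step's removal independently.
Step(s) 2, 4

Testing removal of each single step:
Without step 1: final = b=16, x=1 (different)
Without step 2: final = b=0, x=0 (same)
Without step 3: final = b=16, x=0 (different)
Without step 4: final = b=0, x=0 (same)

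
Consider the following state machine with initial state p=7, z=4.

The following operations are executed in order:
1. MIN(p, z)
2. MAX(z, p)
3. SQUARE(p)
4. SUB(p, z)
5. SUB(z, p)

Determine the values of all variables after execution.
{p: 12, z: -8}

Step-by-step execution:
Initial: p=7, z=4
After step 1 (MIN(p, z)): p=4, z=4
After step 2 (MAX(z, p)): p=4, z=4
After step 3 (SQUARE(p)): p=16, z=4
After step 4 (SUB(p, z)): p=12, z=4
After step 5 (SUB(z, p)): p=12, z=-8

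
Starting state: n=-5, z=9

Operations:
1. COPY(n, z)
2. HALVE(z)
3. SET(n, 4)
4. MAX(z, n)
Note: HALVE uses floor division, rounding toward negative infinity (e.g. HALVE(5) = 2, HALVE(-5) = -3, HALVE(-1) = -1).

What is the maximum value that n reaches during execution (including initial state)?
9

Values of n at each step:
Initial: n = -5
After step 1: n = 9 ← maximum
After step 2: n = 9
After step 3: n = 4
After step 4: n = 4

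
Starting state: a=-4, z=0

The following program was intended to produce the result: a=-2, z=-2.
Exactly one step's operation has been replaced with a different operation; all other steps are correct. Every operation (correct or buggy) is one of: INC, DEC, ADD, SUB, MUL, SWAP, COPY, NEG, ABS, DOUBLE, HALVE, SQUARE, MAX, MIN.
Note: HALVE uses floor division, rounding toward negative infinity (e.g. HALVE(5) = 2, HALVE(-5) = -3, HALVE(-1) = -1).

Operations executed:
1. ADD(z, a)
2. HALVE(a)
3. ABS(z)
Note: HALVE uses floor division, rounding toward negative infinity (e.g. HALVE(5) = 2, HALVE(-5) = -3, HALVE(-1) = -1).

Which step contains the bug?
Step 3

Trace with buggy code:
Initial: a=-4, z=0
After step 1: a=-4, z=-4
After step 2: a=-2, z=-4
After step 3: a=-2, z=4
Actual final a=-2, z=4 ≠ expected a=-2, z=-2.
Step 3 is the only position where a single-operation replacement can produce the expected result.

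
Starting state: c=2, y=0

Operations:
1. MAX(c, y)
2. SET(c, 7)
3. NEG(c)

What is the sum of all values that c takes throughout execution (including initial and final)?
4

Values of c at each step:
Initial: c = 2
After step 1: c = 2
After step 2: c = 7
After step 3: c = -7
Sum = 2 + 2 + 7 + -7 = 4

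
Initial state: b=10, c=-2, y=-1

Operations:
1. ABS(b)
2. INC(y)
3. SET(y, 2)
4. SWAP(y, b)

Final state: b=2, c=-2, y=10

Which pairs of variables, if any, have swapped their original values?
None

Comparing initial and final values:
b: 10 → 2
y: -1 → 10
c: -2 → -2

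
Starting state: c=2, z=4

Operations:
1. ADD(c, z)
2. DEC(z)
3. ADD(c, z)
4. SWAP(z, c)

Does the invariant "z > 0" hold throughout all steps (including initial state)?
Yes

The invariant holds at every step.

State at each step:
Initial: c=2, z=4
After step 1: c=6, z=4
After step 2: c=6, z=3
After step 3: c=9, z=3
After step 4: c=3, z=9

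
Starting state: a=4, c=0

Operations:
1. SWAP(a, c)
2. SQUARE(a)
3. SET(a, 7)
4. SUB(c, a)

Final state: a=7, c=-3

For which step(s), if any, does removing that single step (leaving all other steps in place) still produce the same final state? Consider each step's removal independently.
Step(s) 2

Testing removal of each single step:
Without step 1: final = a=7, c=-7 (different)
Without step 2: final = a=7, c=-3 (same)
Without step 3: final = a=0, c=4 (different)
Without step 4: final = a=7, c=4 (different)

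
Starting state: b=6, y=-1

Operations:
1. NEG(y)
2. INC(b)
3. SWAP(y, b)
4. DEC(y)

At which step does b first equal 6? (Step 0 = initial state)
Step 0

Tracing b:
Initial: b = 6 ← first occurrence
After step 1: b = 6
After step 2: b = 7
After step 3: b = 1
After step 4: b = 1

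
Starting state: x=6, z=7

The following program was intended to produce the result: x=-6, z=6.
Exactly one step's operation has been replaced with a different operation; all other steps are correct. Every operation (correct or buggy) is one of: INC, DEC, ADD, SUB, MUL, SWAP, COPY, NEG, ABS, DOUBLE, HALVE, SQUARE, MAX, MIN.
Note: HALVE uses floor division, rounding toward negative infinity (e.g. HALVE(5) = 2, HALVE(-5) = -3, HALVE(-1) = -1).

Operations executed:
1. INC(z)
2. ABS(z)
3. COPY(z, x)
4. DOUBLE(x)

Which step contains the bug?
Step 4

Trace with buggy code:
Initial: x=6, z=7
After step 1: x=6, z=8
After step 2: x=6, z=8
After step 3: x=6, z=6
After step 4: x=12, z=6
Actual final x=12, z=6 ≠ expected x=-6, z=6.
Step 4 is the only position where a single-operation replacement can produce the expected result.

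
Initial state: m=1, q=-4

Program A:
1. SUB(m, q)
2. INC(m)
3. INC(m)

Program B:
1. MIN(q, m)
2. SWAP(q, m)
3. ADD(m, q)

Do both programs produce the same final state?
No

Program A final state: m=7, q=-4
Program B final state: m=-3, q=1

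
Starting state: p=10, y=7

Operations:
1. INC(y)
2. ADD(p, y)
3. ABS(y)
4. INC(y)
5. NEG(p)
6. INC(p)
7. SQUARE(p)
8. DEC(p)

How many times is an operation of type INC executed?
3

Counting INC operations:
Step 1: INC(y) ← INC
Step 4: INC(y) ← INC
Step 6: INC(p) ← INC
Total: 3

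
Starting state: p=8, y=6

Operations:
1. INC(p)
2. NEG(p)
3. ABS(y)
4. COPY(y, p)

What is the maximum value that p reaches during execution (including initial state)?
9

Values of p at each step:
Initial: p = 8
After step 1: p = 9 ← maximum
After step 2: p = -9
After step 3: p = -9
After step 4: p = -9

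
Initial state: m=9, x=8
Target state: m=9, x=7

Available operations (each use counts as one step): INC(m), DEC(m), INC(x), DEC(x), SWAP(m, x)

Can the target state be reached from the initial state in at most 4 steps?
Yes

Path (1 step): DEC(x)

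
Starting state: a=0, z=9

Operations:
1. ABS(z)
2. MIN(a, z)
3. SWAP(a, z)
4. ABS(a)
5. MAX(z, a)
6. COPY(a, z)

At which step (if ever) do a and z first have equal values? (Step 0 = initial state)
Step 5

a and z first become equal after step 5.

Comparing values at each step:
Initial: a=0, z=9
After step 1: a=0, z=9
After step 2: a=0, z=9
After step 3: a=9, z=0
After step 4: a=9, z=0
After step 5: a=9, z=9 ← equal!
After step 6: a=9, z=9 ← equal!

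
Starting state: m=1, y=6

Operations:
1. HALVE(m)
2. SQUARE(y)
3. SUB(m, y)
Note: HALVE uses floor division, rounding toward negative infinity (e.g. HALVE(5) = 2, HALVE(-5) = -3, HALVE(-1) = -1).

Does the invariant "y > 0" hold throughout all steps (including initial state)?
Yes

The invariant holds at every step.

State at each step:
Initial: m=1, y=6
After step 1: m=0, y=6
After step 2: m=0, y=36
After step 3: m=-36, y=36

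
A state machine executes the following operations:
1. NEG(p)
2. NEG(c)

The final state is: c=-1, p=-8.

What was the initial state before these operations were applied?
c=1, p=8

Working backwards:
Final state: c=-1, p=-8
Before step 2 (NEG(c)): c=1, p=-8
Before step 1 (NEG(p)): c=1, p=8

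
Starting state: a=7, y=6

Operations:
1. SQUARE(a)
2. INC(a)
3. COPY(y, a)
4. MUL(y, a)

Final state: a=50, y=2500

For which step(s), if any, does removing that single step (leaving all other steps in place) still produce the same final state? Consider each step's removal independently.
None - removing any single step changes the final result

Testing removal of each single step:
Without step 1: final = a=8, y=64 (different)
Without step 2: final = a=49, y=2401 (different)
Without step 3: final = a=50, y=300 (different)
Without step 4: final = a=50, y=50 (different)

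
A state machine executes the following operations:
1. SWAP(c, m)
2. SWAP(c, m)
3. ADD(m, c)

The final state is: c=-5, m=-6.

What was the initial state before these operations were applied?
c=-5, m=-1

Working backwards:
Final state: c=-5, m=-6
Before step 3 (ADD(m, c)): c=-5, m=-1
Before step 2 (SWAP(c, m)): c=-1, m=-5
Before step 1 (SWAP(c, m)): c=-5, m=-1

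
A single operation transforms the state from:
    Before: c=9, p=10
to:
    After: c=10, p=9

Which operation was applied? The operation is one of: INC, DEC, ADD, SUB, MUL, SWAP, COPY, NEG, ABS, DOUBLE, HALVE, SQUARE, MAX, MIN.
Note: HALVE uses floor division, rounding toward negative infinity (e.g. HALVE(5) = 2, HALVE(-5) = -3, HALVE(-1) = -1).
SWAP(p, c)

Analyzing the change:
Before: c=9, p=10
After: c=10, p=9
Variable p changed from 10 to 9
Variable c changed from 9 to 10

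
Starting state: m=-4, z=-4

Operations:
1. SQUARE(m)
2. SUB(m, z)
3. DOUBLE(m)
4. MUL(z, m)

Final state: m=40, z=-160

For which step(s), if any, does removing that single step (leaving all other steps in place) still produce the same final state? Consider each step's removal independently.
None - removing any single step changes the final result

Testing removal of each single step:
Without step 1: final = m=0, z=0 (different)
Without step 2: final = m=32, z=-128 (different)
Without step 3: final = m=20, z=-80 (different)
Without step 4: final = m=40, z=-4 (different)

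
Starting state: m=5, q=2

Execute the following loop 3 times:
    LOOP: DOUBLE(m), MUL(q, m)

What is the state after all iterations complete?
m=40, q=16000

Iteration trace:
Start: m=5, q=2
After iteration 1: m=10, q=20
After iteration 2: m=20, q=400
After iteration 3: m=40, q=16000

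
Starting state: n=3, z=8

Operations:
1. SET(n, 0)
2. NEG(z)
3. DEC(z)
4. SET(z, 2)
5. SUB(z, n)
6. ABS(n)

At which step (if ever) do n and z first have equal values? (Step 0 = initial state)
Never

n and z never become equal during execution.

Comparing values at each step:
Initial: n=3, z=8
After step 1: n=0, z=8
After step 2: n=0, z=-8
After step 3: n=0, z=-9
After step 4: n=0, z=2
After step 5: n=0, z=2
After step 6: n=0, z=2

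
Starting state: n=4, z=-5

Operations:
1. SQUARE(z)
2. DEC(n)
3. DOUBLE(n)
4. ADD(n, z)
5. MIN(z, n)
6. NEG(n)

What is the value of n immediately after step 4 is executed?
n = 31

Tracing n through execution:
Initial: n = 4
After step 1 (SQUARE(z)): n = 4
After step 2 (DEC(n)): n = 3
After step 3 (DOUBLE(n)): n = 6
After step 4 (ADD(n, z)): n = 31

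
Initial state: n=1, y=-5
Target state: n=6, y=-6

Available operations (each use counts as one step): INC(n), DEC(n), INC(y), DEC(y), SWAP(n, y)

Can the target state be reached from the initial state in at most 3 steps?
No

The target state cannot be reached within 3 steps.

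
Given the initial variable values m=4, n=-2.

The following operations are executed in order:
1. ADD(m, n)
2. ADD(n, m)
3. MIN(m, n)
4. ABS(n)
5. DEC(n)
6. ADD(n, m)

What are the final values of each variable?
{m: 0, n: -1}

Step-by-step execution:
Initial: m=4, n=-2
After step 1 (ADD(m, n)): m=2, n=-2
After step 2 (ADD(n, m)): m=2, n=0
After step 3 (MIN(m, n)): m=0, n=0
After step 4 (ABS(n)): m=0, n=0
After step 5 (DEC(n)): m=0, n=-1
After step 6 (ADD(n, m)): m=0, n=-1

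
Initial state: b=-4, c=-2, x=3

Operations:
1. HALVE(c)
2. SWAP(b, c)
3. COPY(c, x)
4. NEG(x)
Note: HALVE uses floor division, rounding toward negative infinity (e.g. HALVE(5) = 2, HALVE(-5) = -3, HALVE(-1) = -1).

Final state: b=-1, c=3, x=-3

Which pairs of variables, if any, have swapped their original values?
None

Comparing initial and final values:
c: -2 → 3
b: -4 → -1
x: 3 → -3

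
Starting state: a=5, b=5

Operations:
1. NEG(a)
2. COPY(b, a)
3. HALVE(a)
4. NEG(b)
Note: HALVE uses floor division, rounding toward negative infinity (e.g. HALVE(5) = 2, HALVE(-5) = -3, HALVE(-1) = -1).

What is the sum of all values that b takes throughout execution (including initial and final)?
5

Values of b at each step:
Initial: b = 5
After step 1: b = 5
After step 2: b = -5
After step 3: b = -5
After step 4: b = 5
Sum = 5 + 5 + -5 + -5 + 5 = 5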